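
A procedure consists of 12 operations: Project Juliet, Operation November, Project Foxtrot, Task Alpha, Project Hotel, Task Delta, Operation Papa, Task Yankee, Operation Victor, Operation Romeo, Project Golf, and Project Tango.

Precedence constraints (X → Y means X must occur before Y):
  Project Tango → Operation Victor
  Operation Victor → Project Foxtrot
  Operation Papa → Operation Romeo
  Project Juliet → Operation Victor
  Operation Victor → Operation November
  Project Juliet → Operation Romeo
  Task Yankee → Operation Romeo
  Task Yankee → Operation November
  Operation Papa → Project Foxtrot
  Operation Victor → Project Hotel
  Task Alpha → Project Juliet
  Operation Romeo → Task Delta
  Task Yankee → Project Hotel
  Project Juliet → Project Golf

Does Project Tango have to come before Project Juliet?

No

Nothing in the constraints links Project Tango and Project Juliet; they are unordered relative to each other.
A valid ordering placing Project Juliet before Project Tango exists, so the answer is no.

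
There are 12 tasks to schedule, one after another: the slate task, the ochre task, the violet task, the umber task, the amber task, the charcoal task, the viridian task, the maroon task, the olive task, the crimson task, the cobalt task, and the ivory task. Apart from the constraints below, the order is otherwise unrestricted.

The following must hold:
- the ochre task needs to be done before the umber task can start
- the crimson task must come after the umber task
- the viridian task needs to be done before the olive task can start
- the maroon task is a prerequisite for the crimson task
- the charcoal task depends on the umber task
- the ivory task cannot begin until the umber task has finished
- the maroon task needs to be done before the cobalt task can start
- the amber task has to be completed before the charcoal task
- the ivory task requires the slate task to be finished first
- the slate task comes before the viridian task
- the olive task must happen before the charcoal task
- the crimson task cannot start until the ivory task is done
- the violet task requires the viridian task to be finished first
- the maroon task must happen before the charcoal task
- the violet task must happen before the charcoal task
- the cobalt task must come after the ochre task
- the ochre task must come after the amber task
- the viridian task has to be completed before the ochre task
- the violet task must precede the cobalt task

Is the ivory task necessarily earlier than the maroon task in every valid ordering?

Nothing in the constraints links the ivory task and the maroon task; they are unordered relative to each other.
There exist valid orderings with the maroon task before the ivory task, so the ivory task is not required to come first.

No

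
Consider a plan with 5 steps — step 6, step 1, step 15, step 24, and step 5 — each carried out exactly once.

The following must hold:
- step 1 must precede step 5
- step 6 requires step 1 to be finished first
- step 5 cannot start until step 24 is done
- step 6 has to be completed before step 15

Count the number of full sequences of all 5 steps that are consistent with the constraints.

2 steps have no prerequisites (step 1, step 24), so any of them could come first.
Counting all ways to extend the partial order to a total order gives 9.

9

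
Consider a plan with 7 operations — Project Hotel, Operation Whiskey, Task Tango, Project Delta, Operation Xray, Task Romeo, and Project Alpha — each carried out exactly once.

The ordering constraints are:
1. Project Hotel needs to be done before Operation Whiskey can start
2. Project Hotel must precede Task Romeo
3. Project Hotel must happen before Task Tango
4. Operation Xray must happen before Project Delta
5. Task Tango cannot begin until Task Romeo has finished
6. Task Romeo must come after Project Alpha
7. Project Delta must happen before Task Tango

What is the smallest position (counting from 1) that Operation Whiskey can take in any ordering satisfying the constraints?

Working backwards through the constraints from Operation Whiskey, its only required predecessor is Project Hotel.
So at minimum 1 operation comes before Operation Whiskey, putting Operation Whiskey no earlier than position 2. That position is achievable by scheduling exactly that predecessor first.

2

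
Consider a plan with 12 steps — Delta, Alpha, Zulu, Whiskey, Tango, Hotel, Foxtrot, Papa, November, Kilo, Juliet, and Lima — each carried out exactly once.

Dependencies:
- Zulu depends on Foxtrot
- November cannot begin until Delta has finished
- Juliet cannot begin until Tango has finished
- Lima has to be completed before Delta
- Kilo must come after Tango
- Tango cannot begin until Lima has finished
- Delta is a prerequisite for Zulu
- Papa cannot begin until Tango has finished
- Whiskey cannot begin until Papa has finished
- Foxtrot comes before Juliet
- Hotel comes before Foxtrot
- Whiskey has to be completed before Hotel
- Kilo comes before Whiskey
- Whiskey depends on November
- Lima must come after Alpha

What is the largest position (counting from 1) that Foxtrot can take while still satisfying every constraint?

10

Following every chain forward from Foxtrot, the steps that must come later are Zulu, Juliet — 2 of them.
With 2 mandatory successors out of 12 steps total, the latest slot for Foxtrot is 12−2 = 10, and it's reachable by doing all non-successors before Foxtrot.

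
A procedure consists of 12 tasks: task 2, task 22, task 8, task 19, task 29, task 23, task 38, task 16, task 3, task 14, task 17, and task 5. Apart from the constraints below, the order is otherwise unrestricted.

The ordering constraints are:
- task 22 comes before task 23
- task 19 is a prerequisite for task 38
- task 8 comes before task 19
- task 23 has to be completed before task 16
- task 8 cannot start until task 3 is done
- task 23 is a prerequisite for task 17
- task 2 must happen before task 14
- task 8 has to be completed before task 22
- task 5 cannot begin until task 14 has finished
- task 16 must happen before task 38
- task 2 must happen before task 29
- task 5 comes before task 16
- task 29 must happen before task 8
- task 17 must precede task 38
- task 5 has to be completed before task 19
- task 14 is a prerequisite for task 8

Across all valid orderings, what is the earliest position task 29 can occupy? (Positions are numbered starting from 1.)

2

The only task forced before task 29 (directly or transitively) is task 2.
So at minimum 1 task comes before task 29, putting task 29 no earlier than position 2. That position is achievable by scheduling exactly that predecessor first.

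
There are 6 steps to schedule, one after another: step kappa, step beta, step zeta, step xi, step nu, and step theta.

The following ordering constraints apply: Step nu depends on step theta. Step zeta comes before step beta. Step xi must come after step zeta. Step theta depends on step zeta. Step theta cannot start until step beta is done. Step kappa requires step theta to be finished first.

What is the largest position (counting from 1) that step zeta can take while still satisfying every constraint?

The steps that are forced after step zeta, directly or by a chain of constraints, are step kappa, step beta, step xi, step nu, step theta. That's 5 steps.
With 5 mandatory successors out of 6 steps total, the latest slot for step zeta is 6−5 = 1, and it's reachable by doing all non-successors before step zeta.

1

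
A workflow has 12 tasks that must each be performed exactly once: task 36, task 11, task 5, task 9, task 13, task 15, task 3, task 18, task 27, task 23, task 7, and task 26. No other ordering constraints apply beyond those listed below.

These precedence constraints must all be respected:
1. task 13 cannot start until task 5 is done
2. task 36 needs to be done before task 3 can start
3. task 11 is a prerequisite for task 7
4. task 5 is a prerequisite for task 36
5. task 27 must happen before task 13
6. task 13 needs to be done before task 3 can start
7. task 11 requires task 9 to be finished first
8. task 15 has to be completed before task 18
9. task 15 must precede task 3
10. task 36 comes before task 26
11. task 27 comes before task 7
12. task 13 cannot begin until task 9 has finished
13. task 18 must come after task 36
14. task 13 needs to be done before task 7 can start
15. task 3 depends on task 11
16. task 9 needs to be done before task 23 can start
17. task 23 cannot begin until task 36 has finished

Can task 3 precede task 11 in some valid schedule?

There is a dependency chain task 11 → task 3, so task 3 always comes after task 11.
Hence task 3 can never be scheduled before task 11.

No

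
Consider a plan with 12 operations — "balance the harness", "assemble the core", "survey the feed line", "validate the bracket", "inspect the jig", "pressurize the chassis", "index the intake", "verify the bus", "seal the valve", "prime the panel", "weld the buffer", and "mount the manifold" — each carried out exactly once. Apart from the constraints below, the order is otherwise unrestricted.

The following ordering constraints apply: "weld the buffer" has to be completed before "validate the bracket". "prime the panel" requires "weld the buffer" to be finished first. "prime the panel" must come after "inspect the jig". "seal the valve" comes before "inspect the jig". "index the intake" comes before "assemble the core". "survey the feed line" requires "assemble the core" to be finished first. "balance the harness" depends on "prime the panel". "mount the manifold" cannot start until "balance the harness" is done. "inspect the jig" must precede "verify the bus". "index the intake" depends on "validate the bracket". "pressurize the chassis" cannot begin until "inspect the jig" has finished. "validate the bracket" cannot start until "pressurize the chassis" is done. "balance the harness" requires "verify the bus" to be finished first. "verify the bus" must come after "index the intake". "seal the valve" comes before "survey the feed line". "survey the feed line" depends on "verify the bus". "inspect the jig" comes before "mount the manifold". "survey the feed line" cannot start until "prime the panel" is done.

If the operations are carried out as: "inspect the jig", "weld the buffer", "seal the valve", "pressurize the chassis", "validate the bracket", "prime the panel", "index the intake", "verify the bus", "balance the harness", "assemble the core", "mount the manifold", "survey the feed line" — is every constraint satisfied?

No

Here "seal the valve" comes after "inspect the jig".
That contradicts the constraint that "seal the valve" must precede "inspect the jig".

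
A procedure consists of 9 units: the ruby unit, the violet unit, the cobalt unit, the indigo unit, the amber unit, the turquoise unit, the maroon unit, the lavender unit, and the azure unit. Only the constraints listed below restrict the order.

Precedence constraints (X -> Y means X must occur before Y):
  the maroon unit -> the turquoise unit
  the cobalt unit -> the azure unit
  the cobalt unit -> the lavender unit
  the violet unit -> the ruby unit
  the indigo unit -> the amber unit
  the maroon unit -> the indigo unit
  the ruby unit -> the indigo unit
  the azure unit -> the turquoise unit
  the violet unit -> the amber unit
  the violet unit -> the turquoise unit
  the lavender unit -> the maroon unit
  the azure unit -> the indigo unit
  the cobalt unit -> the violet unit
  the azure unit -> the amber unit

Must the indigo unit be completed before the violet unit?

No

In fact the dependencies run the other way: the violet unit → the ruby unit → the indigo unit.
So the indigo unit never precedes the violet unit.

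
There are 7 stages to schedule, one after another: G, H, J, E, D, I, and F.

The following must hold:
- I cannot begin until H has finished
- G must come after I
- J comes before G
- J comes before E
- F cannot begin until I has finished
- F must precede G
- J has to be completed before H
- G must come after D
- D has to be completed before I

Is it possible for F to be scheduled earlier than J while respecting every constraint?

No

Following J → H → I → F, J must precede F in every valid ordering.
Hence F can never be scheduled before J.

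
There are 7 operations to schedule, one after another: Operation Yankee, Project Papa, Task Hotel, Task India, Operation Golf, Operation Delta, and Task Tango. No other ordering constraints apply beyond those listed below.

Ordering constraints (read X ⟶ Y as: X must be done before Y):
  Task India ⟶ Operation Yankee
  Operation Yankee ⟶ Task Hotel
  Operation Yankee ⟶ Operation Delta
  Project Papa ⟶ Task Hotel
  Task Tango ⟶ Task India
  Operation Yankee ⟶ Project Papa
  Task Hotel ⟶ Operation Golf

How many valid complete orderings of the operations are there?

Task Tango is the only operation with nothing required before it, so every ordering starts there.
Systematically extending each partial ordering one operation at a time and counting, there are 4 complete orderings.

4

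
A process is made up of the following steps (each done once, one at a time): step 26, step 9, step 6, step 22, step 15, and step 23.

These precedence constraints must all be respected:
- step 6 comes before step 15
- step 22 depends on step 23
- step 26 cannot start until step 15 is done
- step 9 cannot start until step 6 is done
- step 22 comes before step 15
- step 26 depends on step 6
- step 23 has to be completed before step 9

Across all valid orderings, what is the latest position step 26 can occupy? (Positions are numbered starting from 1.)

6

Nothing depends on step 26, so it can be the final step, position 6.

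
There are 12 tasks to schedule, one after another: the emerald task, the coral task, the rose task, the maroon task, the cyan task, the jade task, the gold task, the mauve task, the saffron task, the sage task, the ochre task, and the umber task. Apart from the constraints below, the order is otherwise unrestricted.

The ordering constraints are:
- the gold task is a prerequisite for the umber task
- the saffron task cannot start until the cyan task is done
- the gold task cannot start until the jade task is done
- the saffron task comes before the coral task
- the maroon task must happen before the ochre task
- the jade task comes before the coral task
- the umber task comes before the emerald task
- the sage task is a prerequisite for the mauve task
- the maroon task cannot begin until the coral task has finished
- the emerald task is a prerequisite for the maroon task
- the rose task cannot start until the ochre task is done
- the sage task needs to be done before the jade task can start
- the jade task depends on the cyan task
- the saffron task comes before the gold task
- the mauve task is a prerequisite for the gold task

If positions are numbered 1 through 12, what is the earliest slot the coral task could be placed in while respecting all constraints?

5

Working backwards through the constraints from the coral task, its full set of required predecessors is the cyan task, the jade task, the saffron task, the sage task — 4 of them.
With 4 mandatory predecessors, the earliest the coral task can sit is position 4+1 = 5, and placing just those 4 first achieves it.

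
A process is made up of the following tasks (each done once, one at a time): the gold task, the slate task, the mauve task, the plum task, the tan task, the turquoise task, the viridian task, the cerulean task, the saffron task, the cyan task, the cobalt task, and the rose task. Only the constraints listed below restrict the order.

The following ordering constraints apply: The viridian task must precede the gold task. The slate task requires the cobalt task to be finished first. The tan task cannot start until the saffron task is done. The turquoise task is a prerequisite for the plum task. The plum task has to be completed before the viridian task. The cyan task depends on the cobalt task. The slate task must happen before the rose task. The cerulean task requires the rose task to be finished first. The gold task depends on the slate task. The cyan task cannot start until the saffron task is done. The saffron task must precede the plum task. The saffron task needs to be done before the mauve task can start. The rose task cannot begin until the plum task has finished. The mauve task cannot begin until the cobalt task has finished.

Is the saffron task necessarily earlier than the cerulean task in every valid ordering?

Yes

There is a constraint chain the saffron task → the plum task → the rose task → the cerulean task.
So the saffron task must precede the cerulean task in any valid ordering.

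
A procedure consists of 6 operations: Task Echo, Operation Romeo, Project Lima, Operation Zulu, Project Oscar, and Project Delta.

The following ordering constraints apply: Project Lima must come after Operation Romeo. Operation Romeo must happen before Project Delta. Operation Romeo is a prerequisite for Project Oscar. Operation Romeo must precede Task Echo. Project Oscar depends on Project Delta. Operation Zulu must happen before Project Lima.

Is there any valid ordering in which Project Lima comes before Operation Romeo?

There is a dependency chain Operation Romeo → Project Lima, so Project Lima always comes after Operation Romeo.
So no valid ordering can have Project Lima before Operation Romeo.

No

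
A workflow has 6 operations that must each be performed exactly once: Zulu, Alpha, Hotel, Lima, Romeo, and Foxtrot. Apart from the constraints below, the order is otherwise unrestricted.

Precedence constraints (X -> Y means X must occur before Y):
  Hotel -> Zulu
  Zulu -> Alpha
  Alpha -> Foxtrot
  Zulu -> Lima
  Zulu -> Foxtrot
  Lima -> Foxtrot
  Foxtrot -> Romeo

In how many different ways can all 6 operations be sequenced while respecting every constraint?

2

Hotel is the only operation with nothing required before it, so every ordering starts there.
Enumerating by repeatedly choosing an available operation (one whose prerequisites are all placed) gives 2 distinct complete orderings.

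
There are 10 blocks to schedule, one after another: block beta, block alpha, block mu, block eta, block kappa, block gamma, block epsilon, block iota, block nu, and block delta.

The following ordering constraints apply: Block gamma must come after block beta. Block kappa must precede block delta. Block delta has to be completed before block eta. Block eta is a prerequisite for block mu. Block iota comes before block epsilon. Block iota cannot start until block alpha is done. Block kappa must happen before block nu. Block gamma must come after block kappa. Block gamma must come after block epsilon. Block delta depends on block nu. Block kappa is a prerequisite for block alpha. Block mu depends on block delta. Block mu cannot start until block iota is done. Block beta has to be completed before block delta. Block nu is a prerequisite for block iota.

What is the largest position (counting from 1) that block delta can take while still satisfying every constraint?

Every block that must follow block delta has to come after it. Tracing all chains starting from block delta, those blocks are: block mu, block eta — 2 in total.
So at least 2 blocks follow block delta, putting block delta no later than position 8. That position is achievable by scheduling everything else first.

8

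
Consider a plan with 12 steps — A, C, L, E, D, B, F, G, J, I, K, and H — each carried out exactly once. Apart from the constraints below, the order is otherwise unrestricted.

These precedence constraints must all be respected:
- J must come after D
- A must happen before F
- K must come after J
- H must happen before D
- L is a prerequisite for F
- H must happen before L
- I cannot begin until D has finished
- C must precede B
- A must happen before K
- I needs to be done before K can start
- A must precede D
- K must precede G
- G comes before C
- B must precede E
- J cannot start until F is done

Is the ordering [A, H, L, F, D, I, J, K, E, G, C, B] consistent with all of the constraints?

Here B comes after E.
But one of the constraints requires B before E, so this ordering violates it.

No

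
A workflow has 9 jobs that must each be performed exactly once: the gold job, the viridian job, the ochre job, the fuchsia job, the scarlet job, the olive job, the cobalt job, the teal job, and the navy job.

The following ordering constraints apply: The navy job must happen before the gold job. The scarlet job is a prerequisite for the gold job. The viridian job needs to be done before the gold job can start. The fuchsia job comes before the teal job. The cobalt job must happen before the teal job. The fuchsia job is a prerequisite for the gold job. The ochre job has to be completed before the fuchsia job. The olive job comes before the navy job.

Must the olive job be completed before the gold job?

Following the dependencies: the olive job → the navy job → the gold job.
That forces the olive job before the gold job in every valid schedule.

Yes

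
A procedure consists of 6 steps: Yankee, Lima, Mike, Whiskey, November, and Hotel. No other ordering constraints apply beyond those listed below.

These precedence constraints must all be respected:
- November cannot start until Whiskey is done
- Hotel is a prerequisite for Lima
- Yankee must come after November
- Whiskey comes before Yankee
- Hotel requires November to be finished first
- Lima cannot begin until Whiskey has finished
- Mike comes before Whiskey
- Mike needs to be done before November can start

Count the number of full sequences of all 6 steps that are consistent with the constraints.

3

Only Mike has no prerequisites, so it must go first.
Systematically extending each partial ordering one step at a time and counting, there are 3 complete orderings.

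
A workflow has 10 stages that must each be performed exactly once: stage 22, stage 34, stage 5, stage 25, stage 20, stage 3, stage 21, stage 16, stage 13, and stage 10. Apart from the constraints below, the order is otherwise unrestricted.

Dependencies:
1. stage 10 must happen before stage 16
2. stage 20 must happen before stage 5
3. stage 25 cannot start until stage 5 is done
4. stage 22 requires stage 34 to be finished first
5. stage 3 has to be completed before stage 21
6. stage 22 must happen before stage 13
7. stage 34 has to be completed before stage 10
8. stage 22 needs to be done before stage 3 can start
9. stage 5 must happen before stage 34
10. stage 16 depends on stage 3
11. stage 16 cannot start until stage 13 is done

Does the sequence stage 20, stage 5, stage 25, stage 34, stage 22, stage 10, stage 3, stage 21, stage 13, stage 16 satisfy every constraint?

Going through the constraints one by one, each required predecessor appears earlier in the sequence than its dependent — e.g. stage 10 (position 6) is before stage 16 (position 10), as required.

Yes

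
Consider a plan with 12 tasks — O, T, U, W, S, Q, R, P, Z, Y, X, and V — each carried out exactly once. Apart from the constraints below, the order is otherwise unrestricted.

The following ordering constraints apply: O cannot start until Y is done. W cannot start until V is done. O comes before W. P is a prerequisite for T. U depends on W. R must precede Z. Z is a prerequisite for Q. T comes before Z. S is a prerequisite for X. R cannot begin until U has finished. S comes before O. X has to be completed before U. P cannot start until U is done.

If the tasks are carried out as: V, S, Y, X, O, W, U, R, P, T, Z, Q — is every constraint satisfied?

Yes

Every stated constraint is respected: V sits at position 1, ahead of W at position 6, and each of the other listed pairs likewise has the predecessor earlier in the sequence.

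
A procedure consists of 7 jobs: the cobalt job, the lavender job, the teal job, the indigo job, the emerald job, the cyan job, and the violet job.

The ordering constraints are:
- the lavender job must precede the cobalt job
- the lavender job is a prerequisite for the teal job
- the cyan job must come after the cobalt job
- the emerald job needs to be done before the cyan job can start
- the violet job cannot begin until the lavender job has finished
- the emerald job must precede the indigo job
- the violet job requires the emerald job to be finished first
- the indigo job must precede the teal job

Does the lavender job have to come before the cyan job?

Following the dependencies: the lavender job → the cobalt job → the cyan job.
That forces the lavender job before the cyan job in every valid schedule.

Yes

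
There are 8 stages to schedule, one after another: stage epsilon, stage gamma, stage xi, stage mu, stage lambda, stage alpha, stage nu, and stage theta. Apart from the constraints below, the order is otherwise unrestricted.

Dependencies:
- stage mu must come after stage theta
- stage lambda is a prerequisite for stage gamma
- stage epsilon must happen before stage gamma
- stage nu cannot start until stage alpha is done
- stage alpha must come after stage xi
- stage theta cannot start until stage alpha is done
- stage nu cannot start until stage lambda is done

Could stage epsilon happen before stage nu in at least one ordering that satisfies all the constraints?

No chain of constraints runs from stage nu to stage epsilon, so stage nu is not required to come first.
That means at least one valid schedule has stage epsilon before stage nu.

Yes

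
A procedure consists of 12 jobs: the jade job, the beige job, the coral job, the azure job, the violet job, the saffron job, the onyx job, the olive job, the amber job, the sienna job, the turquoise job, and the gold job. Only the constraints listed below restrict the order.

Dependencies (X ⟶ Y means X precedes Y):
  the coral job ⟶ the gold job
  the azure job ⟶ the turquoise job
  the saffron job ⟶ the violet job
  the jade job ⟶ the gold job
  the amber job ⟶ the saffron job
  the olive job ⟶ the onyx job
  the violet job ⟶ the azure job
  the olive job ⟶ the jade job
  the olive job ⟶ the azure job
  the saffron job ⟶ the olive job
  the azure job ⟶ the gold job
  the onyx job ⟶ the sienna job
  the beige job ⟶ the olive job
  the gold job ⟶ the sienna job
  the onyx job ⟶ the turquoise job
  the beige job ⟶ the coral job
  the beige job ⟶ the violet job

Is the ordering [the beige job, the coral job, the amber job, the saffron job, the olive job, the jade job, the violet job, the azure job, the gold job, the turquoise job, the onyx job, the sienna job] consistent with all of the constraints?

No

The sequence places the turquoise job ahead of the onyx job.
Since the onyx job is required before the turquoise job, the ordering is invalid.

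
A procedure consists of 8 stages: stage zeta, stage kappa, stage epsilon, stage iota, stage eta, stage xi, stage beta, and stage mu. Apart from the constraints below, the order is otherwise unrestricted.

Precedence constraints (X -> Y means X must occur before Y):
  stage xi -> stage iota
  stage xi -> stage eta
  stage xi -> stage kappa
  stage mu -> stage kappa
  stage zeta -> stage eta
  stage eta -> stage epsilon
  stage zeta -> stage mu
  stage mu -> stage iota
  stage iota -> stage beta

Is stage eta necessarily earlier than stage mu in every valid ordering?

No

Nothing in the constraints links stage eta and stage mu; they are unordered relative to each other.
There exist valid orderings with stage mu before stage eta, so stage eta is not required to come first.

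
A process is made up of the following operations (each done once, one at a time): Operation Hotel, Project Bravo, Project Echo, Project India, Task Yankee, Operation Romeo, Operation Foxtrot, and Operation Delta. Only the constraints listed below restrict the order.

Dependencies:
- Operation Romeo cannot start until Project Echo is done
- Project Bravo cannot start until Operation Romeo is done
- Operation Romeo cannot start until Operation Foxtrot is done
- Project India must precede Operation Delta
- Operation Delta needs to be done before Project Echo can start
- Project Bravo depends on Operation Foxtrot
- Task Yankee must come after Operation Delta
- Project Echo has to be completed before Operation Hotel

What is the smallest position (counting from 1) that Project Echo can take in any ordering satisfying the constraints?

The operations that are forced before Project Echo, directly or transitively, are Project India, Operation Delta. That's 2 operations.
With 2 mandatory predecessors, the earliest Project Echo can sit is position 2+1 = 3, and placing just those 2 first achieves it.

3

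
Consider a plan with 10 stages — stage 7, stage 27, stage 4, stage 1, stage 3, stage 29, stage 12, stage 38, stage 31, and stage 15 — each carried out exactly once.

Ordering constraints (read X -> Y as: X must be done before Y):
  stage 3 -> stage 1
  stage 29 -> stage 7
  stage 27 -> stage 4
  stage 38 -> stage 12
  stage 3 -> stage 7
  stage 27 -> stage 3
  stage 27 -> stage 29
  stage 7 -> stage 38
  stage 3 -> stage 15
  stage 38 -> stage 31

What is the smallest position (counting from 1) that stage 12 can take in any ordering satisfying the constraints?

The stages that are forced before stage 12, directly or transitively, are stage 7, stage 27, stage 3, stage 29, stage 38. That's 5 stages.
With 5 mandatory predecessors, the earliest stage 12 can sit is position 5+1 = 6, and placing just those 5 first achieves it.

6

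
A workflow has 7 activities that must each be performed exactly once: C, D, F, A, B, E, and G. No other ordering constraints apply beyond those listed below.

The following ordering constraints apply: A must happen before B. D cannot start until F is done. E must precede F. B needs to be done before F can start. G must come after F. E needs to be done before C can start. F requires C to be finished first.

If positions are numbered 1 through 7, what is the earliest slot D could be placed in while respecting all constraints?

The activities that are forced before D, directly or transitively, are C, F, A, B, E. That's 5 activities.
So at minimum 5 activities come before D, putting D no earlier than position 6. That position is achievable by scheduling exactly those predecessors first.

6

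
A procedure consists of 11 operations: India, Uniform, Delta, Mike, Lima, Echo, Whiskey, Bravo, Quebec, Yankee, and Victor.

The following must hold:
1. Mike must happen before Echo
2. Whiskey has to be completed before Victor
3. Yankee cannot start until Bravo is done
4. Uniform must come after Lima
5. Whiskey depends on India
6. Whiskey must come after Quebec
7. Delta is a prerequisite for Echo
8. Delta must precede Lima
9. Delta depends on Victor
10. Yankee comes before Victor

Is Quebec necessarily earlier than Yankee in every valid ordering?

No

Nothing in the constraints links Quebec and Yankee; they are unordered relative to each other.
So Quebec can come before Yankee or after — it is not forced.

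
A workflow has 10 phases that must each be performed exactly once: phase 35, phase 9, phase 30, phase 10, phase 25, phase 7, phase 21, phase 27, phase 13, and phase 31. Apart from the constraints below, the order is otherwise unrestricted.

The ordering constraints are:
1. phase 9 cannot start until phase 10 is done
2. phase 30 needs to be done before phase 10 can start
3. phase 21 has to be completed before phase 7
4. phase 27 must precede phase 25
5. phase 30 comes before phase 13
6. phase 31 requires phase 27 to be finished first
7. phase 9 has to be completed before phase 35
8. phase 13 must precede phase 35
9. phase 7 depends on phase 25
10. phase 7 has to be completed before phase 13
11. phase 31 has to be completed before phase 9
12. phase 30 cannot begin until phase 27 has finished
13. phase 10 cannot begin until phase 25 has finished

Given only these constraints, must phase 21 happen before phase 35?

Chaining the stated constraints: phase 21 → phase 7 → phase 13 → phase 35.
That forces phase 21 before phase 35 in every valid schedule.

Yes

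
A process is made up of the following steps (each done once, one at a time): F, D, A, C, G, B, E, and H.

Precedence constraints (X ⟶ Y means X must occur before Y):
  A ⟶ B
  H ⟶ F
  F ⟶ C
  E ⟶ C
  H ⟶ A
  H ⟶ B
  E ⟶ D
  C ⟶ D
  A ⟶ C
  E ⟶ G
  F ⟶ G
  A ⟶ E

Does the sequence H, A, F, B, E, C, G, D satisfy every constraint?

Yes

Going through the constraints one by one, each required predecessor appears earlier in the sequence than its dependent — e.g. A (position 2) is before C (position 6), as required.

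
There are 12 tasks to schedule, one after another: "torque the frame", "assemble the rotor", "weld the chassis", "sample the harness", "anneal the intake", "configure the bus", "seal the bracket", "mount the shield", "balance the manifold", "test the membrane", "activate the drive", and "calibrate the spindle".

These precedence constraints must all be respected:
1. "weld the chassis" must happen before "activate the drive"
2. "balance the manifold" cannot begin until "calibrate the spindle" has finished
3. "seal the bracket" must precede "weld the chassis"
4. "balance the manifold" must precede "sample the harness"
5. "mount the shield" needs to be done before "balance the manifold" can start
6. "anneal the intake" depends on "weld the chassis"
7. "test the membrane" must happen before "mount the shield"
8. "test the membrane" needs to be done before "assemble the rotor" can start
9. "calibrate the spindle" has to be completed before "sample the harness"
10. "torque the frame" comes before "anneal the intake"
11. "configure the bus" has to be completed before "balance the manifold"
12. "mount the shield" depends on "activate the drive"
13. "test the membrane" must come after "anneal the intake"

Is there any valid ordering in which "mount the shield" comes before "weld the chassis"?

The constraints give a chain "weld the chassis" → "activate the drive" → "mount the shield", which forces "weld the chassis" before "mount the shield".
Hence "mount the shield" can never be scheduled before "weld the chassis".

No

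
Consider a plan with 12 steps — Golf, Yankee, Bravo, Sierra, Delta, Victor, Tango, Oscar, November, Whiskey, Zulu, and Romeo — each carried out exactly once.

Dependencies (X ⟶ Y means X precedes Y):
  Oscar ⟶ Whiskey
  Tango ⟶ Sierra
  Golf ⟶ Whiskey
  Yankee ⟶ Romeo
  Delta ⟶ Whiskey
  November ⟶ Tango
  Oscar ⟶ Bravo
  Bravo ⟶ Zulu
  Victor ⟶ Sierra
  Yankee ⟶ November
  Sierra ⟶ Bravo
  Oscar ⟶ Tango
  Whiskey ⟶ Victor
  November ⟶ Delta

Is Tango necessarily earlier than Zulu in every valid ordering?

There is a constraint chain Tango → Sierra → Bravo → Zulu.
So Tango must precede Zulu in any valid ordering.

Yes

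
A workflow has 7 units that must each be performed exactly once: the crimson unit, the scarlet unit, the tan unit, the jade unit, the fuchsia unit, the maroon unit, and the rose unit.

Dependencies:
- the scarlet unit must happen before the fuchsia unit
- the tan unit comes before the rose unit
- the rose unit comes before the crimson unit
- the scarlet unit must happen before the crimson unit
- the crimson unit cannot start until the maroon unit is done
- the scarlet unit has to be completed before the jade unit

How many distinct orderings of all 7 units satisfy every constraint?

204

The units with no prerequisites are the scarlet unit, the tan unit, the maroon unit; any of them can be placed first.
Systematically extending each partial ordering one unit at a time and counting, there are 204 complete orderings.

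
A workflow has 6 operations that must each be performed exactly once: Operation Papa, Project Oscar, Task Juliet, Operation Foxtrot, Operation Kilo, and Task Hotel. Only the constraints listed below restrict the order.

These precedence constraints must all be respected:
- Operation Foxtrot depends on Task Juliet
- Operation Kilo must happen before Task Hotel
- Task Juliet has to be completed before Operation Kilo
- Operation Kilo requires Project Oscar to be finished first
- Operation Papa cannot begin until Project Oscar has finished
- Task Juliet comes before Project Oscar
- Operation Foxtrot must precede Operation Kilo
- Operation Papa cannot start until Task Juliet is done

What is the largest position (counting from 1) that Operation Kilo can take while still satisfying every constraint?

5

Following the constraints forward from Operation Kilo, its only required successor is Task Hotel.
So at least 1 operation follows Operation Kilo, putting Operation Kilo no later than position 5. That position is achievable by scheduling everything else first.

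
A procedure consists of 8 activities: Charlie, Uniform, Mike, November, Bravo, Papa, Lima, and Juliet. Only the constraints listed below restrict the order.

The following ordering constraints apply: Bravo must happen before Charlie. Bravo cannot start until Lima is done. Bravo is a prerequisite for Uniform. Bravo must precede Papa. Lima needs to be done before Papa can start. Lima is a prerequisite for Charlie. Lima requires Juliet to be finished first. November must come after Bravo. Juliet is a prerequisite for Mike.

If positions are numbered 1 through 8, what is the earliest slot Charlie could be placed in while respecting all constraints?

4

Working backwards through the constraints from Charlie, its full set of required predecessors is Bravo, Lima, Juliet — 3 of them.
So at minimum 3 activities come before Charlie, putting Charlie no earlier than position 4. That position is achievable by scheduling exactly those predecessors first.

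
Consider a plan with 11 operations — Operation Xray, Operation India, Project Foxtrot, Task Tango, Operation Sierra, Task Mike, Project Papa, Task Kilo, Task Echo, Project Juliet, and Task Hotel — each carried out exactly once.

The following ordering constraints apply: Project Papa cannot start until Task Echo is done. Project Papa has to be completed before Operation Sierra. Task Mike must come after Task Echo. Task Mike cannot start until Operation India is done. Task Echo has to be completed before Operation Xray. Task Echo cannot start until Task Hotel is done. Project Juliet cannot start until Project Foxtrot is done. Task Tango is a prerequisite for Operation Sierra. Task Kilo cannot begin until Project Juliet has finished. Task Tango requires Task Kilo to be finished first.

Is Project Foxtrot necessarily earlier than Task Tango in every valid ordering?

Following the dependencies: Project Foxtrot → Project Juliet → Task Kilo → Task Tango.
So Project Foxtrot must precede Task Tango in any valid ordering.

Yes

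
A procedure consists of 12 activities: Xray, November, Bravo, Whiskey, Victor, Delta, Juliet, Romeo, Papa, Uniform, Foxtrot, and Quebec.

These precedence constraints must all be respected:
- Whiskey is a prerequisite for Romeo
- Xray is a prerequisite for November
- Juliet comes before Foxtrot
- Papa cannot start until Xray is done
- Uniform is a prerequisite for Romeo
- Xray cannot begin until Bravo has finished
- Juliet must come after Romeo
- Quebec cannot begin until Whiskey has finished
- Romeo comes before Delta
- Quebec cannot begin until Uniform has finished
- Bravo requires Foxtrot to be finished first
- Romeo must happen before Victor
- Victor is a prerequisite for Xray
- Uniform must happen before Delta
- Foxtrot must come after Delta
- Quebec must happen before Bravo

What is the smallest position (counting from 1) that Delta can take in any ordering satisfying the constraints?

4

Working backwards through the constraints from Delta, its full set of required predecessors is Whiskey, Romeo, Uniform — 3 of them.
So at minimum 3 activities come before Delta, putting Delta no earlier than position 4. That position is achievable by scheduling exactly those predecessors first.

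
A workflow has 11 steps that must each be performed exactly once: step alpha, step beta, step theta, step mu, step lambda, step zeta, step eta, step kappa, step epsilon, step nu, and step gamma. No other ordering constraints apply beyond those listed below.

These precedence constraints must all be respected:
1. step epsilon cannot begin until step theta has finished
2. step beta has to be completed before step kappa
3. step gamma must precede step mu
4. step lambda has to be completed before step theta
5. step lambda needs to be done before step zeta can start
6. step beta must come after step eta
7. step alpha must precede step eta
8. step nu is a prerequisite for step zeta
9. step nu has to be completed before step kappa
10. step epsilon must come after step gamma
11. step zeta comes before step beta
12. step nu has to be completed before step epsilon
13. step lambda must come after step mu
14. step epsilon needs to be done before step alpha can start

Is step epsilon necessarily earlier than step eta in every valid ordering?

Yes

Following the dependencies: step epsilon → step alpha → step eta.
So step epsilon must precede step eta in any valid ordering.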